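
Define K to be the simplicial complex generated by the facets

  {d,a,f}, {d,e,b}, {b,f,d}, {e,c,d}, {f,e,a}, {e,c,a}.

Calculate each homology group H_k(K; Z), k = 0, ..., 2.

K has 6 vertices, 12 edges, 6 triangles.
rank ∂_0 = 0, rank ∂_1 = 5 ⇒ b_0 = 6 − 0 − 5 = 1; all invariant factors of ∂_1 are 1 so no torsion. So H_0 = Z.
rank ∂_1 = 5, rank ∂_2 = 6 ⇒ b_1 = 12 − 5 − 6 = 1; all invariant factors of ∂_2 are 1 so no torsion. So H_1 = Z.
rank ∂_2 = 6, rank ∂_3 = 0 ⇒ b_2 = 6 − 6 − 0 = 0. So H_2 = 0.

H_0 ≅ Z,  H_1 ≅ Z,  H_2 = 0.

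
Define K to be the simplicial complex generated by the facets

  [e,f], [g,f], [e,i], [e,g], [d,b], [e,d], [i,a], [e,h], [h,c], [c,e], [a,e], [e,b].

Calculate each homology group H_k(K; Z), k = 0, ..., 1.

H_0 ≅ Z,  H_1 ≅ Z^4.

Order the vertices as a < b < c < d < e < f < g < h < i. Listing each simplex with vertices in this order, K has dimension 1 with simplices:

  0-simplices (9): a, b, c, d, e, f, g, h, i
  1-simplices (12): ae, ai, bd, be, ce, ch, de, ef, eg, eh, ei, fg

Hence C_0 ≅ Z^9, C_1 ≅ Z^12.

∂_1: C_1 → C_0 maps an edge to its endpoints' difference, ∂[p,q] = q − p. For instance
  ∂eh = h − e.
The 9×12 boundary matrix has rank 8 and Smith normal form diag(1,1,1,1,1,1,1,1).

From H_k ≅ ker(∂_k) / im(∂_{k+1}) we obtain:

  H_0: rank C_0 − rank ∂_1 = 9 − 8 = 1, and the invariant factors of ∂_1 are all 1, so H_0 ≅ Z.
  H_1: rank ker ∂_1 − rank ∂_2 = (12 − 8) − 0 = 4, and there is no ∂_2, so H_1 ≅ Z^4.

As a check, the Euler characteristic is 9 − 12 = -3, which agrees with 1 − 4 = -3.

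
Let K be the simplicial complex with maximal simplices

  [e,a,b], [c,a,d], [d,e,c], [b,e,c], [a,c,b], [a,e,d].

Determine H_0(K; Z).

Take the total order a < b < c < d < e on the vertex set. Then K (dimension 2) consists of the simplices:

  0-simplices (5): a, b, c, d, e
  1-simplices (9): ab, ac, ad, ae, bc, be, cd, ce, de
  2-simplices (6): abc, abe, acd, ade, bce, cde

Hence C_0 ≅ Z^5, C_1 ≅ Z^9, C_2 ≅ Z^6.

Boundary ∂_1: C_1 → C_0 maps an edge to its endpoints' difference, ∂[p,q] = q − p. For instance
  ∂de = e − d.
The resulting 5×9 matrix has rank 4, and its Smith normal form has invariant factors (1,1,1,1).

∂_2: C_2 → C_1 acts by ∂[p,q,r] = [q,r] − [p,r] + [p,q]. For instance
  ∂abc = bc − ac + ab,
  ∂ade = de − ae + ad.
As a 9×6 matrix over Z this has rank 5, with invariant factors (1,1,1,1,1).

Computing H_k = (kernel of ∂_k) / (image of ∂_{k+1}):

  H_0: rank C_0 − rank ∂_1 = 5 − 4 = 1, and the invariant factors of ∂_1 are all 1, so H_0 = Z.

H_0 ≅ Z.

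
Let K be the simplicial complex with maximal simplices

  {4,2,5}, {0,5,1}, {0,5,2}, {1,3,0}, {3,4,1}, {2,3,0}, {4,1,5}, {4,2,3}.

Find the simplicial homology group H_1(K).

H_1 ≅ 0.

Take the total order 0 < 1 < 2 < 3 < 4 < 5 on the vertex set. Then K (dimension 2) consists of the simplices:

  0-simplices (6): [0], [1], [2], [3], [4], [5]
  1-simplices (12): [0,1], [0,2], [0,3], [0,5], [1,3], [1,4], [1,5], [2,3], [2,4], [2,5], [3,4], [4,5]
  2-simplices (8): [0,1,3], [0,1,5], [0,2,3], [0,2,5], [1,3,4], [1,4,5], [2,3,4], [2,4,5]

giving chain groups C_0 ≅ Z^6, C_1 ≅ Z^12, C_2 ≅ Z^8.

Boundary ∂_1: C_1 → C_0 maps an edge to its endpoints' difference, ∂[p,q] = q − p. For instance
  ∂[0,3] = [3] − [0].
The 6×12 boundary matrix has rank 5 and Smith normal form diag(1,1,1,1,1).

Boundary ∂_2: C_2 → C_1 sends each 2-simplex [p,q,r] to [q,r] − [p,r] + [p,q]. For instance
  ∂[2,4,5] = [4,5] − [2,5] + [2,4],
  ∂[1,4,5] = [4,5] − [1,5] + [1,4].
This gives a 12×8 integer matrix of rank 7; reducing to Smith normal form yields diagonal entries (1,1,1,1,1,1,1).

Reading off H_k = ker ∂_k / im ∂_{k+1}:

  H_1: rank ker ∂_1 − rank ∂_2 = (12 − 5) − 7 = 0, and the invariant factors of ∂_2 are all 1, so H_1 = 0.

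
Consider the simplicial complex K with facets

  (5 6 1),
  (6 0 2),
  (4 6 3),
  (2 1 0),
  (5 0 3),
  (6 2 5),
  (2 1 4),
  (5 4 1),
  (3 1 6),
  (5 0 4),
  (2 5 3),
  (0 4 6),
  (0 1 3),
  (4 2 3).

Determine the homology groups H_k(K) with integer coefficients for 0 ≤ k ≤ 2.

H_0 = Z,  H_1 = Z^2,  H_2 = Z.

Fix the vertex order 0 < 1 < 2 < 3 < 4 < 5 < 6 and write every simplex with vertices in increasing order. Then dim K = 2 and the simplices of K are:

  0-simplices (7): [0], [1], [2], [3], [4], [5], [6]
  1-simplices (21): [0,1], [0,2], [0,3], [0,4], [0,5], [0,6], [1,2], [1,3], [1,4], [1,5], [1,6], [2,3], [2,4], [2,5], [2,6], [3,4], [3,5], [3,6], [4,5], [4,6], [5,6]
  2-simplices (14): [0,1,2], [0,1,3], [0,2,6], [0,3,5], [0,4,5], [0,4,6], [1,2,4], [1,3,6], [1,4,5], [1,5,6], [2,3,4], [2,3,5], [2,5,6], [3,4,6]

Hence C_0 ≅ Z^7, C_1 ≅ Z^21, C_2 ≅ Z^14.

The boundary map ∂_1: C_1 → C_0 is given by ∂[p,q] = [q] − [p]. For instance
  ∂[2,5] = [5] − [2].
As a 7×21 matrix over Z this has rank 6, with invariant factors (1,1,1,1,1,1).

The boundary map ∂_2: C_2 → C_1 sends each 2-simplex [p,q,r] to [q,r] − [p,r] + [p,q]. For instance
  ∂[3,4,6] = [4,6] − [3,6] + [3,4],
  ∂[1,2,4] = [2,4] − [1,4] + [1,2].
This gives a 21×14 integer matrix of rank 13; reducing to Smith normal form yields diagonal entries (1,1,1,1,1,1,1,1,1,1,1,1,1).

Computing H_k = (kernel of ∂_k) / (image of ∂_{k+1}):

  H_0: rank C_0 − rank ∂_1 = 7 − 6 = 1, and the invariant factors of ∂_1 are all 1, so H_0 = Z.
  H_1: rank ker ∂_1 − rank ∂_2 = (21 − 6) − 13 = 2, and the invariant factors of ∂_2 are all 1, so H_1 = Z^2.
  H_2: rank ker ∂_2 − rank ∂_3 = (14 − 13) − 0 = 1, and there is no ∂_3, so H_2 = Z.

As a check, the Euler characteristic is 7 − 21 + 14 = 0, which agrees with 1 − 2 + 1 = 0.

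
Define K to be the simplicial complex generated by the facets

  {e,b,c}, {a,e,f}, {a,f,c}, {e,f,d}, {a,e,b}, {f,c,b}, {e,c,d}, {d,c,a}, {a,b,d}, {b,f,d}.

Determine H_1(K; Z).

H_1 ≅ Z/2.

Order the vertices as a < b < c < d < e < f. Listing each simplex with vertices in this order, K has dimension 2 with simplices:

  0-simplices (6): a, b, c, d, e, f
  1-simplices (15): ab, ac, ad, ae, af, bc, bd, be, bf, cd, ce, cf, de, df, ef
  2-simplices (10): abd, abe, acd, acf, aef, bce, bcf, bdf, cde, def

Hence C_0 ≅ Z^6, C_1 ≅ Z^15, C_2 ≅ Z^10.

Boundary ∂_1: C_1 → C_0 is given by ∂[p,q] = [q] − [p].
As a 6×15 matrix over Z this has rank 5, with invariant factors (1,1,1,1,1).

Boundary ∂_2: C_2 → C_1 sends each 2-simplex [p,q,r] to [q,r] − [p,r] + [p,q]. For instance
  ∂abe = be − ae + ab,
  ∂bce = ce − be + bc.
The resulting 15×10 matrix has rank 10, and its Smith normal form has invariant factors (1,1,1,1,1,1,1,1,1,2).

Computing H_k = (kernel of ∂_k) / (image of ∂_{k+1}):

  H_1: rank ker ∂_1 − rank ∂_2 = (15 − 5) − 10 = 0, and ∂_2 has invariant factor 2 > 1, so H_1 = Z/2.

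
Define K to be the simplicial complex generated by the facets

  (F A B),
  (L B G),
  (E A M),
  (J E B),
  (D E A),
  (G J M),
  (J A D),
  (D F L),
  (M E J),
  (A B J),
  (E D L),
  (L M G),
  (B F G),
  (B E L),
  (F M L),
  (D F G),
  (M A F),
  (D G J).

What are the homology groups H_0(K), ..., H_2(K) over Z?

H_0 ≅ Z,  H_1 ≅ Z ⊕ Z/2Z,  H_2 = 0.

We work with the vertex ordering A < B < D < E < F < G < J < L < M. The simplices of K, each written with vertices in increasing order, are:

  0-simplices (9): A, B, D, E, F, G, J, L, M
  1-simplices (27): AB, AD, AE, AF, AJ, AM, BE, BF, BG, BJ, BL, DE, DF, DG, DJ, DL, EJ, EL, EM, FG, FL, FM, GJ, GL, GM, JM, LM
  2-simplices (18): ABF, ABJ, ADE, ADJ, AEM, AFM, BEJ, BEL, BFG, BGL, DEL, DFG, DFL, DGJ, EJM, FLM, GJM, GLM

Hence C_0 ≅ Z^9, C_1 ≅ Z^27, C_2 ≅ Z^18.

Boundary ∂_1: C_1 → C_0 sends each edge [p,q] (with p < q) to q − p. For instance
  ∂DG = G − D.
The resulting 9×27 matrix has rank 8, and its Smith normal form has invariant factors (1,1,1,1,1,1,1,1).

The boundary map ∂_2: C_2 → C_1 sends each 2-simplex [p,q,r] to [q,r] − [p,r] + [p,q]. For instance
  ∂AFM = FM − AM + AF,
  ∂BFG = FG − BG + BF.
As a 27×18 matrix over Z this has rank 18, with invariant factors (1,1,1,1,1,1,1,1,1,1,1,1,1,1,1,1,1,2).

Computing H_k = (kernel of ∂_k) / (image of ∂_{k+1}):

  H_0: rank C_0 − rank ∂_1 = 9 − 8 = 1, and the invariant factors of ∂_1 are all 1, so H_0 ≅ Z.
  H_1: rank ker ∂_1 − rank ∂_2 = (27 − 8) − 18 = 1, and ∂_2 has invariant factor 2 > 1, so H_1 ≅ Z ⊕ Z/2Z.
  H_2: rank ker ∂_2 − rank ∂_3 = (18 − 18) − 0 = 0, and there is no ∂_3, so H_2 ≅ 0.

(K is a triangulation of the Klein bottle.)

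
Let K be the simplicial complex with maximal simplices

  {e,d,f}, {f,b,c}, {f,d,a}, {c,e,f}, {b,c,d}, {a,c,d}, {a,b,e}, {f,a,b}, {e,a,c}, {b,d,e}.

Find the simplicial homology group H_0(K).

H_0 ≅ Z.

Take the total order a < b < c < d < e < f on the vertex set. Then K (dimension 2) consists of the simplices:

  0-simplices (6): a, b, c, d, e, f
  1-simplices (15): ab, ac, ad, ae, af, bc, bd, be, bf, cd, ce, cf, de, df, ef
  2-simplices (10): abe, abf, acd, ace, adf, bcd, bcf, bde, cef, def

Hence C_0 ≅ Z^6, C_1 ≅ Z^15, C_2 ≅ Z^10.

The boundary map ∂_1: C_1 → C_0 maps an edge to its endpoints' difference, ∂[p,q] = q − p. For instance
  ∂bf = f − b.
This gives a 6×15 integer matrix of rank 5; reducing to Smith normal form yields diagonal entries (1,1,1,1,1).

∂_2: C_2 → C_1 maps a triangle to the signed sum of its edges. For instance
  ∂bcf = cf − bf + bc,
  ∂abf = bf − af + ab.
The 15×10 boundary matrix has rank 10 and Smith normal form diag(1,1,1,1,1,1,1,1,1,2).

From H_k ≅ ker(∂_k) / im(∂_{k+1}) we obtain:

  H_0: rank C_0 − rank ∂_1 = 6 − 5 = 1, and the invariant factors of ∂_1 are all 1, so H_0 = Z.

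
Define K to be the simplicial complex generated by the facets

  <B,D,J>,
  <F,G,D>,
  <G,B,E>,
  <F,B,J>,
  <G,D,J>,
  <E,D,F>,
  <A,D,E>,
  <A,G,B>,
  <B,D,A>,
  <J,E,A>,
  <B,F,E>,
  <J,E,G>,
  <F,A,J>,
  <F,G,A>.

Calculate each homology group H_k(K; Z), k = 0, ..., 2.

Fix the vertex order A < B < D < E < F < G < J and write every simplex with vertices in increasing order. Then dim K = 2 and the simplices of K are:

  0-simplices (7): A, B, D, E, F, G, J
  1-simplices (21): AB, AD, AE, AF, AG, AJ, BD, BE, BF, BG, BJ, DE, DF, DG, DJ, EF, EG, EJ, FG, FJ, GJ
  2-simplices (14): ABD, ABG, ADE, AEJ, AFG, AFJ, BDJ, BEF, BEG, BFJ, DEF, DFG, DGJ, EGJ

Hence C_0 ≅ Z^7, C_1 ≅ Z^21, C_2 ≅ Z^14.

∂_1: C_1 → C_0 is given by ∂[p,q] = [q] − [p]. For instance
  ∂DE = E − D.
The resulting 7×21 matrix has rank 6, and its Smith normal form has invariant factors (1,1,1,1,1,1).

∂_2: C_2 → C_1 sends each 2-simplex [p,q,r] to [q,r] − [p,r] + [p,q]. For instance
  ∂AEJ = EJ − AJ + AE,
  ∂DGJ = GJ − DJ + DG.
As a 21×14 matrix over Z this has rank 13, with invariant factors (1,1,1,1,1,1,1,1,1,1,1,1,1).

Reading off H_k = ker ∂_k / im ∂_{k+1}:

  H_0: rank C_0 − rank ∂_1 = 7 − 6 = 1, and the invariant factors of ∂_1 are all 1, so H_0 = Z.
  H_1: rank ker ∂_1 − rank ∂_2 = (21 − 6) − 13 = 2, and the invariant factors of ∂_2 are all 1, so H_1 = Z^2.
  H_2: rank ker ∂_2 − rank ∂_3 = (14 − 13) − 0 = 1, and there is no ∂_3, so H_2 = Z.

As a check, the Euler characteristic is 7 − 21 + 14 = 0, which agrees with 1 − 2 + 1 = 0.
(K is a triangulation of the torus T^2.)

H_0 = Z,  H_1 = Z^2,  H_2 = Z.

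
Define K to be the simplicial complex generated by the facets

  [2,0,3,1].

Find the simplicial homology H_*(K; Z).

Order the vertices as 0 < 1 < 2 < 3. Listing each simplex with vertices in this order, K has dimension 3 with simplices:

  0-simplices (4): [0], [1], [2], [3]
  1-simplices (6): [0,1], [0,2], [0,3], [1,2], [1,3], [2,3]
  2-simplices (4): [0,1,2], [0,1,3], [0,2,3], [1,2,3]
  3-simplices (1): [0,1,2,3]

Hence C_0 ≅ Z^4, C_1 ≅ Z^6, C_2 ≅ Z^4, C_3 ≅ Z^1.

Boundary ∂_1: C_1 → C_0 is given by ∂[p,q] = [q] − [p]. For instance
  ∂[1,3] = [3] − [1].
The resulting 4×6 matrix has rank 3, and its Smith normal form has invariant factors (1,1,1).

∂_2: C_2 → C_1 acts by ∂[p,q,r] = [q,r] − [p,r] + [p,q]. For instance
  ∂[1,2,3] = [2,3] − [1,3] + [1,2],
  ∂[0,1,2] = [1,2] − [0,2] + [0,1].
This gives a 6×4 integer matrix of rank 3; reducing to Smith normal form yields diagonal entries (1,1,1).

∂_3: C_3 → C_2 sends each 3-simplex σ to the alternating sum Σ_i (−1)^i (σ with its i-th vertex removed). For instance
  ∂[0,1,2,3] = [1,2,3] − [0,2,3] + [0,1,3] − [0,1,2].
This gives a 4×1 integer matrix of rank 1; reducing to Smith normal form yields diagonal entries (1).

Reading off H_k = ker ∂_k / im ∂_{k+1}:

  H_0: rank C_0 − rank ∂_1 = 4 − 3 = 1, and the invariant factors of ∂_1 are all 1, so H_0 ≅ Z.
  H_1: rank ker ∂_1 − rank ∂_2 = (6 − 3) − 3 = 0, and the invariant factors of ∂_2 are all 1, so H_1 ≅ 0.
  H_2: rank ker ∂_2 − rank ∂_3 = (4 − 3) − 1 = 0, and the invariant factors of ∂_3 are all 1, so H_2 ≅ 0.
  H_3: rank ker ∂_3 − rank ∂_4 = (1 − 1) − 0 = 0, and there is no ∂_4, so H_3 ≅ 0.

(K is a triangulation of the 3-simplex.)

H_0 = Z,  H_1 = 0,  H_2 = 0,  H_3 = 0.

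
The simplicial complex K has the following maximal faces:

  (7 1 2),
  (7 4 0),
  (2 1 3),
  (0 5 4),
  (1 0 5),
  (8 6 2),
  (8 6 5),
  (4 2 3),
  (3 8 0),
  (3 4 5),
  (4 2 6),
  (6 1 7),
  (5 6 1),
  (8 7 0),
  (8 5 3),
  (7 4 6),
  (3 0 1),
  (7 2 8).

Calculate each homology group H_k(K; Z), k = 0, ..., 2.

H_0 ≅ Z,  H_1 ≅ Z ⊕ Z/2Z,  H_2 = 0.

K has 9 vertices, 27 edges, 18 triangles.
rank ∂_0 = 0, rank ∂_1 = 8 ⇒ b_0 = 9 − 0 − 8 = 1; all invariant factors of ∂_1 are 1 so no torsion. So H_0 = Z.
rank ∂_1 = 8, rank ∂_2 = 18 ⇒ b_1 = 27 − 8 − 18 = 1; ∂_2 has invariant factor(s) [2] giving torsion. So H_1 = Z ⊕ Z/2Z.
rank ∂_2 = 18, rank ∂_3 = 0 ⇒ b_2 = 18 − 18 − 0 = 0. So H_2 = 0.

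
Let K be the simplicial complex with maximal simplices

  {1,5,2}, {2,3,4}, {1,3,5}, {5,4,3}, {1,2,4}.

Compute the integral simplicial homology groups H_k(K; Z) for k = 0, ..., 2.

H_0 ≅ Z,  H_1 ≅ Z,  H_2 = 0.

Fix the vertex order 1 < 2 < 3 < 4 < 5 and write every simplex with vertices in increasing order. Then dim K = 2 and the simplices of K are:

  0-simplices (5): [1], [2], [3], [4], [5]
  1-simplices (10): [1,2], [1,3], [1,4], [1,5], [2,3], [2,4], [2,5], [3,4], [3,5], [4,5]
  2-simplices (5): [1,2,4], [1,2,5], [1,3,5], [2,3,4], [3,4,5]

giving chain groups C_0 ≅ Z^5, C_1 ≅ Z^10, C_2 ≅ Z^5.

The boundary map ∂_1: C_1 → C_0 maps an edge to its endpoints' difference, ∂[p,q] = q − p. For instance
  ∂[2,4] = [4] − [2].
The resulting 5×10 matrix has rank 4, and its Smith normal form has invariant factors (1,1,1,1).

∂_2: C_2 → C_1 maps a triangle to the signed sum of its edges. For instance
  ∂[1,3,5] = [3,5] − [1,5] + [1,3],
  ∂[2,3,4] = [3,4] − [2,4] + [2,3].
As a 10×5 matrix over Z this has rank 5, with invariant factors (1,1,1,1,1).

Computing H_k = (kernel of ∂_k) / (image of ∂_{k+1}):

  H_0: rank C_0 − rank ∂_1 = 5 − 4 = 1, and the invariant factors of ∂_1 are all 1, so H_0 ≅ Z.
  H_1: rank ker ∂_1 − rank ∂_2 = (10 − 4) − 5 = 1, and the invariant factors of ∂_2 are all 1, so H_1 ≅ Z.
  H_2: rank ker ∂_2 − rank ∂_3 = (5 − 5) − 0 = 0, and there is no ∂_3, so H_2 ≅ 0.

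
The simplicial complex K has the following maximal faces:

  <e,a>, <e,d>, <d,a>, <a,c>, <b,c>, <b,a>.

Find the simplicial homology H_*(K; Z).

We work with the vertex ordering a < b < c < d < e. The simplices of K, each written with vertices in increasing order, are:

  0-simplices (5): a, b, c, d, e
  1-simplices (6): ab, ac, ad, ae, bc, de

giving chain groups C_0 ≅ Z^5, C_1 ≅ Z^6.

∂_1: C_1 → C_0 sends each edge [p,q] (with p < q) to q − p. For instance
  ∂bc = c − b.
As a 5×6 matrix over Z this has rank 4, with invariant factors (1,1,1,1).

From H_k ≅ ker(∂_k) / im(∂_{k+1}) we obtain:

  H_0: rank C_0 − rank ∂_1 = 5 − 4 = 1, and the invariant factors of ∂_1 are all 1, so H_0 ≅ Z.
  H_1: rank ker ∂_1 − rank ∂_2 = (6 − 4) − 0 = 2, and there is no ∂_2, so H_1 ≅ Z^2.

As a check, the Euler characteristic is 5 − 6 = -1, which agrees with 1 − 2 = -1.

H_0 ≅ Z,  H_1 ≅ Z^2.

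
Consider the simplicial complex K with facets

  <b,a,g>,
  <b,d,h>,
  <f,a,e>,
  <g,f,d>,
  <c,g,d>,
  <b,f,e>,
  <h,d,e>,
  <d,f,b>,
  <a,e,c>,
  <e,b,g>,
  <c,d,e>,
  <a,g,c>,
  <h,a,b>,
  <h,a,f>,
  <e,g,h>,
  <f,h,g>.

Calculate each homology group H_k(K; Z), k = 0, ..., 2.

H_0 = Z,  H_1 = Z^2,  H_2 = Z.

Fix the vertex order a < b < c < d < e < f < g < h and write every simplex with vertices in increasing order. Then dim K = 2 and the simplices of K are:

  0-simplices (8): a, b, c, d, e, f, g, h
  1-simplices (24): ab, ac, ae, af, ag, ah, bd, be, bf, bg, bh, cd, ce, cg, de, df, dg, dh, ef, eg, eh, fg, fh, gh
  2-simplices (16): abg, abh, ace, acg, aef, afh, bdf, bdh, bef, beg, cde, cdg, deh, dfg, egh, fgh

Hence C_0 ≅ Z^8, C_1 ≅ Z^24, C_2 ≅ Z^16.

The boundary map ∂_1: C_1 → C_0 sends each edge [p,q] (with p < q) to q − p.
The resulting 8×24 matrix has rank 7, and its Smith normal form has invariant factors (1,1,1,1,1,1,1).

∂_2: C_2 → C_1 sends each 2-simplex [p,q,r] to [q,r] − [p,r] + [p,q]. For instance
  ∂afh = fh − ah + af,
  ∂egh = gh − eh + eg.
The resulting 24×16 matrix has rank 15, and its Smith normal form has invariant factors (1,1,1,1,1,1,1,1,1,1,1,1,1,1,1).

From H_k ≅ ker(∂_k) / im(∂_{k+1}) we obtain:

  H_0: rank C_0 − rank ∂_1 = 8 − 7 = 1, and the invariant factors of ∂_1 are all 1, so H_0 = Z.
  H_1: rank ker ∂_1 − rank ∂_2 = (24 − 7) − 15 = 2, and the invariant factors of ∂_2 are all 1, so H_1 = Z^2.
  H_2: rank ker ∂_2 − rank ∂_3 = (16 − 15) − 0 = 1, and there is no ∂_3, so H_2 = Z.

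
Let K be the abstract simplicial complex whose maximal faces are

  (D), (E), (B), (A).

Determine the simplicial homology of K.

H_0 = Z^4.

Take the total order A < B < D < E on the vertex set. Then K (dimension 0) consists of the simplices:

  0-simplices (4): A, B, D, E

giving chain groups C_0 ≅ Z^4.

Now H_k = ker ∂_k / im ∂_{k+1}, so:

  H_0: rank C_0 − rank ∂_1 = 4 − 0 = 4, and there is no ∂_1, so H_0 ≅ Z^4.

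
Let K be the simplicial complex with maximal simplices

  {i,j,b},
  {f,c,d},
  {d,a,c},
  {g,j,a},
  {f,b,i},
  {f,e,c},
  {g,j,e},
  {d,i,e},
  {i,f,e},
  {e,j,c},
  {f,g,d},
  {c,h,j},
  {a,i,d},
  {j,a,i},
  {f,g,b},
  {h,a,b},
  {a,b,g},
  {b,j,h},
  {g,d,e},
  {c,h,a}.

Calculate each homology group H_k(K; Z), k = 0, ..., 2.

Fix the vertex order a < b < c < d < e < f < g < h < i < j and write every simplex with vertices in increasing order. Then dim K = 2 and the simplices of K are:

  0-simplices (10): a, b, c, d, e, f, g, h, i, j
  1-simplices (30): ab, ac, ad, ag, ah, ai, aj, bf, bg, bh, bi, bj, cd, ce, cf, ch, cj, de, df, dg, di, ef, eg, ei, ej, fg, fi, gj, hj, ij
  2-simplices (20): abg, abh, acd, ach, adi, agj, aij, bfg, bfi, bhj, bij, cdf, cef, cej, chj, deg, dei, dfg, efi, egj

Hence C_0 ≅ Z^10, C_1 ≅ Z^30, C_2 ≅ Z^20.

The boundary map ∂_1: C_1 → C_0 maps an edge to its endpoints' difference, ∂[p,q] = q − p.
As a 10×30 matrix over Z this has rank 9, with invariant factors (1,1,1,1,1,1,1,1,1).

The boundary map ∂_2: C_2 → C_1 acts by ∂[p,q,r] = [q,r] − [p,r] + [p,q]. For instance
  ∂acd = cd − ad + ac,
  ∂abg = bg − ag + ab.
The resulting 30×20 matrix has rank 20, and its Smith normal form has invariant factors (1,1,1,1,1,1,1,1,1,1,1,1,1,1,1,1,1,1,1,2).

Computing H_k = (kernel of ∂_k) / (image of ∂_{k+1}):

  H_0: rank C_0 − rank ∂_1 = 10 − 9 = 1, and the invariant factors of ∂_1 are all 1, so H_0 ≅ Z.
  H_1: rank ker ∂_1 − rank ∂_2 = (30 − 9) − 20 = 1, and ∂_2 has invariant factor 2 > 1, so H_1 ≅ Z ⊕ Z/2Z.
  H_2: rank ker ∂_2 − rank ∂_3 = (20 − 20) − 0 = 0, and there is no ∂_3, so H_2 ≅ 0.

H_0 = Z,  H_1 = Z ⊕ Z/2Z,  H_2 = 0.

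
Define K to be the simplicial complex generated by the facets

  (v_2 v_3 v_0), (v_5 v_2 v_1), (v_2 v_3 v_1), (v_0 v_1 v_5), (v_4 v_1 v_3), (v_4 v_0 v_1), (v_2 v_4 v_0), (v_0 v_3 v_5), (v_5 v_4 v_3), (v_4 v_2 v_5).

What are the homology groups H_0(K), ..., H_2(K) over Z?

Fix the vertex order v_0 < v_1 < v_2 < v_3 < v_4 < v_5 and write every simplex with vertices in increasing order. Then dim K = 2 and the simplices of K are:

  0-simplices (6): [v_0], [v_1], [v_2], [v_3], [v_4], [v_5]
  1-simplices (15): (15 of them)
  2-simplices (10): [v_0,v_1,v_4], [v_0,v_1,v_5], [v_0,v_2,v_3], [v_0,v_2,v_4], [v_0,v_3,v_5], [v_1,v_2,v_3], [v_1,v_2,v_5], [v_1,v_3,v_4], [v_2,v_4,v_5], [v_3,v_4,v_5]

so the chain groups are C_0 ≅ Z^6, C_1 ≅ Z^15, C_2 ≅ Z^10.

The boundary map ∂_1: C_1 → C_0 maps an edge to its endpoints' difference, ∂[p,q] = q − p. For instance
  ∂[v_3,v_4] = [v_4] − [v_3].
The 6×15 boundary matrix has rank 5 and Smith normal form diag(1,1,1,1,1).

The boundary map ∂_2: C_2 → C_1 maps a triangle to the signed sum of its edges. For instance
  ∂[v_0,v_3,v_5] = [v_3,v_5] − [v_0,v_5] + [v_0,v_3],
  ∂[v_0,v_2,v_3] = [v_2,v_3] − [v_0,v_3] + [v_0,v_2].
The 15×10 boundary matrix has rank 10 and Smith normal form diag(1,1,1,1,1,1,1,1,1,2).

Now H_k = ker ∂_k / im ∂_{k+1}, so:

  H_0: rank C_0 − rank ∂_1 = 6 − 5 = 1, and the invariant factors of ∂_1 are all 1, so H_0 ≅ Z.
  H_1: rank ker ∂_1 − rank ∂_2 = (15 − 5) − 10 = 0, and ∂_2 has invariant factor 2 > 1, so H_1 ≅ Z/2.
  H_2: rank ker ∂_2 − rank ∂_3 = (10 − 10) − 0 = 0, and there is no ∂_3, so H_2 ≅ 0.

As a check, the Euler characteristic is 6 − 15 + 10 = 1, which agrees with 1 − 0 + 0 = 1.

H_0 = Z,  H_1 = Z/2,  H_2 = 0.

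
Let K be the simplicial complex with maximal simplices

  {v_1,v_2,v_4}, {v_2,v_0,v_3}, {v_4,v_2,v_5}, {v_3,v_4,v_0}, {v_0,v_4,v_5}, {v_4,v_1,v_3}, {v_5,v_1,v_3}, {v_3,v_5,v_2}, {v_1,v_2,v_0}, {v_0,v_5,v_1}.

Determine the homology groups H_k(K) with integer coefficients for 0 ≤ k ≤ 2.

H_0 = Z,  H_1 = Z_2,  H_2 = 0.

Fix the vertex order v_0 < v_1 < v_2 < v_3 < v_4 < v_5 and write every simplex with vertices in increasing order. Then dim K = 2 and the simplices of K are:

  0-simplices (6): [v_0], [v_1], [v_2], [v_3], [v_4], [v_5]
  1-simplices (15): (15 of them)
  2-simplices (10): [v_0,v_1,v_2], [v_0,v_1,v_5], [v_0,v_2,v_3], [v_0,v_3,v_4], [v_0,v_4,v_5], [v_1,v_2,v_4], [v_1,v_3,v_4], [v_1,v_3,v_5], [v_2,v_3,v_5], [v_2,v_4,v_5]

so the chain groups are C_0 ≅ Z^6, C_1 ≅ Z^15, C_2 ≅ Z^10.

Boundary ∂_1: C_1 → C_0 maps an edge to its endpoints' difference, ∂[p,q] = q − p.
The 6×15 boundary matrix has rank 5 and Smith normal form diag(1,1,1,1,1).

Boundary ∂_2: C_2 → C_1 sends each 2-simplex [p,q,r] to [q,r] − [p,r] + [p,q]. For instance
  ∂[v_1,v_2,v_4] = [v_2,v_4] − [v_1,v_4] + [v_1,v_2],
  ∂[v_0,v_1,v_2] = [v_1,v_2] − [v_0,v_2] + [v_0,v_1].
As a 15×10 matrix over Z this has rank 10, with invariant factors (1,1,1,1,1,1,1,1,1,2).

Now H_k = ker ∂_k / im ∂_{k+1}, so:

  H_0: rank C_0 − rank ∂_1 = 6 − 5 = 1, and the invariant factors of ∂_1 are all 1, so H_0 ≅ Z.
  H_1: rank ker ∂_1 − rank ∂_2 = (15 − 5) − 10 = 0, and ∂_2 has invariant factor 2 > 1, so H_1 ≅ Z_2.
  H_2: rank ker ∂_2 − rank ∂_3 = (10 − 10) − 0 = 0, and there is no ∂_3, so H_2 ≅ 0.

As a check, the Euler characteristic is 6 − 15 + 10 = 1, which agrees with 1 − 0 + 0 = 1.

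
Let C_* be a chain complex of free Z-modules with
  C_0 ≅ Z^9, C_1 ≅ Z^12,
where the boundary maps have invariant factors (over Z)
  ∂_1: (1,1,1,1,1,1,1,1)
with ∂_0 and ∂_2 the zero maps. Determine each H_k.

H_0: b_0 = 9 − 0 − 8 = 1; torsion from ∂_1 factors > 1: none. So H_0 = Z.
H_1: b_1 = 12 − 8 − 0 = 4; torsion from ∂_2 factors > 1: none. So H_1 = Z^4.

H_0 = Z,  H_1 = Z^4.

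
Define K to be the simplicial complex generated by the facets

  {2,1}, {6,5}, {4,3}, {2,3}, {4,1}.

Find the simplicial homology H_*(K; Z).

We work with the vertex ordering 1 < 2 < 3 < 4 < 5 < 6. The simplices of K, each written with vertices in increasing order, are:

  0-simplices (6): [1], [2], [3], [4], [5], [6]
  1-simplices (5): [1,2], [1,4], [2,3], [3,4], [5,6]

giving chain groups C_0 ≅ Z^6, C_1 ≅ Z^5.

Boundary ∂_1: C_1 → C_0 sends each edge [p,q] (with p < q) to q − p.
The resulting 6×5 matrix has rank 4, and its Smith normal form has invariant factors (1,1,1,1).

Reading off H_k = ker ∂_k / im ∂_{k+1}:

  H_0: rank C_0 − rank ∂_1 = 6 − 4 = 2, and the invariant factors of ∂_1 are all 1, so H_0 ≅ Z^2.
  H_1: rank ker ∂_1 − rank ∂_2 = (5 − 4) − 0 = 1, and there is no ∂_2, so H_1 ≅ Z.

As a check, the Euler characteristic is 6 − 5 = 1, which agrees with 2 − 1 = 1.

H_0 = Z^2,  H_1 = Z.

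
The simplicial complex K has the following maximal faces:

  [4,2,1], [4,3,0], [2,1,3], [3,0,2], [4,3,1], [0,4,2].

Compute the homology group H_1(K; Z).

H_1 = 0.

Order the vertices as 0 < 1 < 2 < 3 < 4. Listing each simplex with vertices in this order, K has dimension 2 with simplices:

  0-simplices (5): [0], [1], [2], [3], [4]
  1-simplices (9): [0,2], [0,3], [0,4], [1,2], [1,3], [1,4], [2,3], [2,4], [3,4]
  2-simplices (6): [0,2,3], [0,2,4], [0,3,4], [1,2,3], [1,2,4], [1,3,4]

so the chain groups are C_0 ≅ Z^5, C_1 ≅ Z^9, C_2 ≅ Z^6.

Boundary ∂_1: C_1 → C_0 is given by ∂[p,q] = [q] − [p]. For instance
  ∂[2,4] = [4] − [2].
This gives a 5×9 integer matrix of rank 4; reducing to Smith normal form yields diagonal entries (1,1,1,1).

The boundary map ∂_2: C_2 → C_1 acts by ∂[p,q,r] = [q,r] − [p,r] + [p,q]. For instance
  ∂[0,2,4] = [2,4] − [0,4] + [0,2],
  ∂[1,2,4] = [2,4] − [1,4] + [1,2].
As a 9×6 matrix over Z this has rank 5, with invariant factors (1,1,1,1,1).

Computing H_k = (kernel of ∂_k) / (image of ∂_{k+1}):

  H_1: rank ker ∂_1 − rank ∂_2 = (9 − 4) − 5 = 0, and the invariant factors of ∂_2 are all 1, so H_1 ≅ 0.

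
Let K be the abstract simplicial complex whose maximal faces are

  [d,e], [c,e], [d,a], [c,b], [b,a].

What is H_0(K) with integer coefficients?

H_0 ≅ Z.

Take the total order a < b < c < d < e on the vertex set. Then K (dimension 1) consists of the simplices:

  0-simplices (5): a, b, c, d, e
  1-simplices (5): ab, ad, bc, ce, de

so the chain groups are C_0 ≅ Z^5, C_1 ≅ Z^5.

The boundary map ∂_1: C_1 → C_0 sends each edge [p,q] (with p < q) to q − p. For instance
  ∂de = e − d.
As a 5×5 matrix over Z this has rank 4, with invariant factors (1,1,1,1).

Reading off H_k = ker ∂_k / im ∂_{k+1}:

  H_0: rank C_0 − rank ∂_1 = 5 − 4 = 1, and the invariant factors of ∂_1 are all 1, so H_0 ≅ Z.

(K is a triangulation of the circle S^1.)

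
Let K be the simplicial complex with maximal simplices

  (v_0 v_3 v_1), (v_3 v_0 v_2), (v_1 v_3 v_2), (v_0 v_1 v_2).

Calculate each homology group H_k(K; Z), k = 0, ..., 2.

Take the total order v_0 < v_1 < v_2 < v_3 on the vertex set. Then K (dimension 2) consists of the simplices:

  0-simplices (4): [v_0], [v_1], [v_2], [v_3]
  1-simplices (6): [v_0,v_1], [v_0,v_2], [v_0,v_3], [v_1,v_2], [v_1,v_3], [v_2,v_3]
  2-simplices (4): [v_0,v_1,v_2], [v_0,v_1,v_3], [v_0,v_2,v_3], [v_1,v_2,v_3]

Hence C_0 ≅ Z^4, C_1 ≅ Z^6, C_2 ≅ Z^4.

The boundary map ∂_1: C_1 → C_0 sends each edge [p,q] (with p < q) to q − p. For instance
  ∂[v_0,v_1] = [v_1] − [v_0].
As a 4×6 matrix over Z this has rank 3, with invariant factors (1,1,1).

The boundary map ∂_2: C_2 → C_1 sends each 2-simplex [p,q,r] to [q,r] − [p,r] + [p,q]. For instance
  ∂[v_0,v_2,v_3] = [v_2,v_3] − [v_0,v_3] + [v_0,v_2],
  ∂[v_1,v_2,v_3] = [v_2,v_3] − [v_1,v_3] + [v_1,v_2].
As a 6×4 matrix over Z this has rank 3, with invariant factors (1,1,1).

Reading off H_k = ker ∂_k / im ∂_{k+1}:

  H_0: rank C_0 − rank ∂_1 = 4 − 3 = 1, and the invariant factors of ∂_1 are all 1, so H_0 ≅ Z.
  H_1: rank ker ∂_1 − rank ∂_2 = (6 − 3) − 3 = 0, and the invariant factors of ∂_2 are all 1, so H_1 ≅ 0.
  H_2: rank ker ∂_2 − rank ∂_3 = (4 − 3) − 0 = 1, and there is no ∂_3, so H_2 ≅ Z.

(K is a triangulation of the 2-sphere S^2.)

H_0 = Z,  H_1 = 0,  H_2 = Z.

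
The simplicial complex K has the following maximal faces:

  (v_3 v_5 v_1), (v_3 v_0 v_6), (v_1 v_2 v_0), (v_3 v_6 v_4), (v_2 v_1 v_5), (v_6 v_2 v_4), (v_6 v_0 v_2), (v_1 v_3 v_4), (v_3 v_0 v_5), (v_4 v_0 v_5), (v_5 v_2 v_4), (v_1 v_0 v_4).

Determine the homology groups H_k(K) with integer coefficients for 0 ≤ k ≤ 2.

H_0 ≅ Z,  H_1 ≅ Z/2,  H_2 = 0.

Fix the vertex order v_0 < v_1 < v_2 < v_3 < v_4 < v_5 < v_6 and write every simplex with vertices in increasing order. Then dim K = 2 and the simplices of K are:

  0-simplices (7): [v_0], [v_1], [v_2], [v_3], [v_4], [v_5], [v_6]
  1-simplices (18): (18 of them)
  2-simplices (12): (12 of them)

so the chain groups are C_0 ≅ Z^7, C_1 ≅ Z^18, C_2 ≅ Z^12.

∂_1: C_1 → C_0 sends each edge [p,q] (with p < q) to q − p. For instance
  ∂[v_4,v_6] = [v_6] − [v_4].
As a 7×18 matrix over Z this has rank 6, with invariant factors (1,1,1,1,1,1).

Boundary ∂_2: C_2 → C_1 acts by ∂[p,q,r] = [q,r] − [p,r] + [p,q]. For instance
  ∂[v_1,v_3,v_4] = [v_3,v_4] − [v_1,v_4] + [v_1,v_3],
  ∂[v_0,v_3,v_6] = [v_3,v_6] − [v_0,v_6] + [v_0,v_3].
This gives a 18×12 integer matrix of rank 12; reducing to Smith normal form yields diagonal entries (1,1,1,1,1,1,1,1,1,1,1,2).

From H_k ≅ ker(∂_k) / im(∂_{k+1}) we obtain:

  H_0: rank C_0 − rank ∂_1 = 7 − 6 = 1, and the invariant factors of ∂_1 are all 1, so H_0 ≅ Z.
  H_1: rank ker ∂_1 − rank ∂_2 = (18 − 6) − 12 = 0, and ∂_2 has invariant factor 2 > 1, so H_1 ≅ Z/2.
  H_2: rank ker ∂_2 − rank ∂_3 = (12 − 12) − 0 = 0, and there is no ∂_3, so H_2 ≅ 0.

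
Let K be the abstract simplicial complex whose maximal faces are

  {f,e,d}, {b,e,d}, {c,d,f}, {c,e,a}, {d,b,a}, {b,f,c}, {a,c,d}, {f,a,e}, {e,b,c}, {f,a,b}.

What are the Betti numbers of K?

b_0 = 1, b_1 = 0, b_2 = 0.

Order the vertices as a < b < c < d < e < f. Listing each simplex with vertices in this order, K has dimension 2 with simplices:

  0-simplices (6): a, b, c, d, e, f
  1-simplices (15): ab, ac, ad, ae, af, bc, bd, be, bf, cd, ce, cf, de, df, ef
  2-simplices (10): abd, abf, acd, ace, aef, bce, bcf, bde, cdf, def

Hence C_0 ≅ Z^6, C_1 ≅ Z^15, C_2 ≅ Z^10.

Boundary ∂_1: C_1 → C_0 is given by ∂[p,q] = [q] − [p].
This gives a 6×15 integer matrix of rank 5; reducing to Smith normal form yields diagonal entries (1,1,1,1,1).

Boundary ∂_2: C_2 → C_1 maps a triangle to the signed sum of its edges. For instance
  ∂aef = ef − af + ae,
  ∂bce = ce − be + bc.
This gives a 15×10 integer matrix of rank 10; reducing to Smith normal form yields diagonal entries (1,1,1,1,1,1,1,1,1,2).

Now H_k = ker ∂_k / im ∂_{k+1}, so:

  H_0: rank C_0 − rank ∂_1 = 6 − 5 = 1, and the invariant factors of ∂_1 are all 1, so H_0 = Z.
  H_1: rank ker ∂_1 − rank ∂_2 = (15 − 5) − 10 = 0, and ∂_2 has invariant factor 2 > 1, so H_1 = Z/2Z.
  H_2: rank ker ∂_2 − rank ∂_3 = (10 − 10) − 0 = 0, and there is no ∂_3, so H_2 = 0.

As a check, the Euler characteristic is 6 − 15 + 10 = 1, which agrees with 1 − 0 + 0 = 1.

Hence the Betti numbers are b_0 = 1, b_1 = 0, b_2 = 0.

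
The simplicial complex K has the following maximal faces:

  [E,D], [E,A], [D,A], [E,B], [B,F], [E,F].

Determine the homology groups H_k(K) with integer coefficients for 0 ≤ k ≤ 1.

H_0 ≅ Z,  H_1 ≅ Z^2.

Take the total order A < B < D < E < F on the vertex set. Then K (dimension 1) consists of the simplices:

  0-simplices (5): A, B, D, E, F
  1-simplices (6): AD, AE, BE, BF, DE, EF

giving chain groups C_0 ≅ Z^5, C_1 ≅ Z^6.

Boundary ∂_1: C_1 → C_0 sends each edge [p,q] (with p < q) to q − p. For instance
  ∂EF = F − E.
This gives a 5×6 integer matrix of rank 4; reducing to Smith normal form yields diagonal entries (1,1,1,1).

Computing H_k = (kernel of ∂_k) / (image of ∂_{k+1}):

  H_0: rank C_0 − rank ∂_1 = 5 − 4 = 1, and the invariant factors of ∂_1 are all 1, so H_0 = Z.
  H_1: rank ker ∂_1 − rank ∂_2 = (6 − 4) − 0 = 2, and there is no ∂_2, so H_1 = Z^2.

As a check, the Euler characteristic is 5 − 6 = -1, which agrees with 1 − 2 = -1.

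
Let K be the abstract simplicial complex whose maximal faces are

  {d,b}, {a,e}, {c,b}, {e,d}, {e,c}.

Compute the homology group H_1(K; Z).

We work with the vertex ordering a < b < c < d < e. The simplices of K, each written with vertices in increasing order, are:

  0-simplices (5): a, b, c, d, e
  1-simplices (5): ae, bc, bd, ce, de

giving chain groups C_0 ≅ Z^5, C_1 ≅ Z^5.

∂_1: C_1 → C_0 sends each edge [p,q] (with p < q) to q − p. For instance
  ∂ce = e − c.
This gives a 5×5 integer matrix of rank 4; reducing to Smith normal form yields diagonal entries (1,1,1,1).

Reading off H_k = ker ∂_k / im ∂_{k+1}:

  H_1: rank ker ∂_1 − rank ∂_2 = (5 − 4) − 0 = 1, and there is no ∂_2, so H_1 = Z.

H_1 = Z.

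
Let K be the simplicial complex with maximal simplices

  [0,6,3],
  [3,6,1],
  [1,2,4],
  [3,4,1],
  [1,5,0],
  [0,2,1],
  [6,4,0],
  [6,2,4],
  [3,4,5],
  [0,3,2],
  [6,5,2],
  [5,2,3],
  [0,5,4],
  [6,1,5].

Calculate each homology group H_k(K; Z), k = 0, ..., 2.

Take the total order 0 < 1 < 2 < 3 < 4 < 5 < 6 on the vertex set. Then K (dimension 2) consists of the simplices:

  0-simplices (7): [0], [1], [2], [3], [4], [5], [6]
  1-simplices (21): [0,1], [0,2], [0,3], [0,4], [0,5], [0,6], [1,2], [1,3], [1,4], [1,5], [1,6], [2,3], [2,4], [2,5], [2,6], [3,4], [3,5], [3,6], [4,5], [4,6], [5,6]
  2-simplices (14): [0,1,2], [0,1,5], [0,2,3], [0,3,6], [0,4,5], [0,4,6], [1,2,4], [1,3,4], [1,3,6], [1,5,6], [2,3,5], [2,4,6], [2,5,6], [3,4,5]

Hence C_0 ≅ Z^7, C_1 ≅ Z^21, C_2 ≅ Z^14.

The boundary map ∂_1: C_1 → C_0 is given by ∂[p,q] = [q] − [p]. For instance
  ∂[4,6] = [6] − [4].
This gives a 7×21 integer matrix of rank 6; reducing to Smith normal form yields diagonal entries (1,1,1,1,1,1).

Boundary ∂_2: C_2 → C_1 sends each 2-simplex [p,q,r] to [q,r] − [p,r] + [p,q]. For instance
  ∂[1,2,4] = [2,4] − [1,4] + [1,2],
  ∂[1,3,6] = [3,6] − [1,6] + [1,3].
As a 21×14 matrix over Z this has rank 13, with invariant factors (1,1,1,1,1,1,1,1,1,1,1,1,1).

From H_k ≅ ker(∂_k) / im(∂_{k+1}) we obtain:

  H_0: rank C_0 − rank ∂_1 = 7 − 6 = 1, and the invariant factors of ∂_1 are all 1, so H_0 ≅ Z.
  H_1: rank ker ∂_1 − rank ∂_2 = (21 − 6) − 13 = 2, and the invariant factors of ∂_2 are all 1, so H_1 ≅ Z^2.
  H_2: rank ker ∂_2 − rank ∂_3 = (14 − 13) − 0 = 1, and there is no ∂_3, so H_2 ≅ Z.

H_0 = Z,  H_1 = Z^2,  H_2 = Z.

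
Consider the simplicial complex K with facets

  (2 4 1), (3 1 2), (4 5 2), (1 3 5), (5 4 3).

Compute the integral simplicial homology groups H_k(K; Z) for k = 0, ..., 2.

H_0 = Z,  H_1 = Z,  H_2 = 0.

We work with the vertex ordering 1 < 2 < 3 < 4 < 5. The simplices of K, each written with vertices in increasing order, are:

  0-simplices (5): [1], [2], [3], [4], [5]
  1-simplices (10): [1,2], [1,3], [1,4], [1,5], [2,3], [2,4], [2,5], [3,4], [3,5], [4,5]
  2-simplices (5): [1,2,3], [1,2,4], [1,3,5], [2,4,5], [3,4,5]

so the chain groups are C_0 ≅ Z^5, C_1 ≅ Z^10, C_2 ≅ Z^5.

Boundary ∂_1: C_1 → C_0 sends each edge [p,q] (with p < q) to q − p.
The resulting 5×10 matrix has rank 4, and its Smith normal form has invariant factors (1,1,1,1).

The boundary map ∂_2: C_2 → C_1 acts by ∂[p,q,r] = [q,r] − [p,r] + [p,q]. For instance
  ∂[3,4,5] = [4,5] − [3,5] + [3,4],
  ∂[2,4,5] = [4,5] − [2,5] + [2,4].
This gives a 10×5 integer matrix of rank 5; reducing to Smith normal form yields diagonal entries (1,1,1,1,1).

From H_k ≅ ker(∂_k) / im(∂_{k+1}) we obtain:

  H_0: rank C_0 − rank ∂_1 = 5 − 4 = 1, and the invariant factors of ∂_1 are all 1, so H_0 ≅ Z.
  H_1: rank ker ∂_1 − rank ∂_2 = (10 − 4) − 5 = 1, and the invariant factors of ∂_2 are all 1, so H_1 ≅ Z.
  H_2: rank ker ∂_2 − rank ∂_3 = (5 − 5) − 0 = 0, and there is no ∂_3, so H_2 ≅ 0.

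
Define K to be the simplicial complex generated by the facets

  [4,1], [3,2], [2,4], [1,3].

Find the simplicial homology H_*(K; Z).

H_0 ≅ Z,  H_1 ≅ Z.

We work with the vertex ordering 1 < 2 < 3 < 4. The simplices of K, each written with vertices in increasing order, are:

  0-simplices (4): [1], [2], [3], [4]
  1-simplices (4): [1,3], [1,4], [2,3], [2,4]

giving chain groups C_0 ≅ Z^4, C_1 ≅ Z^4.

∂_1: C_1 → C_0 maps an edge to its endpoints' difference, ∂[p,q] = q − p. For instance
  ∂[2,4] = [4] − [2].
The resulting 4×4 matrix has rank 3, and its Smith normal form has invariant factors (1,1,1).

From H_k ≅ ker(∂_k) / im(∂_{k+1}) we obtain:

  H_0: rank C_0 − rank ∂_1 = 4 − 3 = 1, and the invariant factors of ∂_1 are all 1, so H_0 ≅ Z.
  H_1: rank ker ∂_1 − rank ∂_2 = (4 − 3) − 0 = 1, and there is no ∂_2, so H_1 ≅ Z.

As a check, the Euler characteristic is 4 − 4 = 0, which agrees with 1 − 1 = 0.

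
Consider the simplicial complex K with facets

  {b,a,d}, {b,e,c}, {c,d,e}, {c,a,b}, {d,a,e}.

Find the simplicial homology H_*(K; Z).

H_0 = Z,  H_1 = Z,  H_2 = 0.

Order the vertices as a < b < c < d < e. Listing each simplex with vertices in this order, K has dimension 2 with simplices:

  0-simplices (5): a, b, c, d, e
  1-simplices (10): ab, ac, ad, ae, bc, bd, be, cd, ce, de
  2-simplices (5): abc, abd, ade, bce, cde

Hence C_0 ≅ Z^5, C_1 ≅ Z^10, C_2 ≅ Z^5.

The boundary map ∂_1: C_1 → C_0 sends each edge [p,q] (with p < q) to q − p.
This gives a 5×10 integer matrix of rank 4; reducing to Smith normal form yields diagonal entries (1,1,1,1).

Boundary ∂_2: C_2 → C_1 acts by ∂[p,q,r] = [q,r] − [p,r] + [p,q]. For instance
  ∂abd = bd − ad + ab,
  ∂cde = de − ce + cd.
The 10×5 boundary matrix has rank 5 and Smith normal form diag(1,1,1,1,1).

Reading off H_k = ker ∂_k / im ∂_{k+1}:

  H_0: rank C_0 − rank ∂_1 = 5 − 4 = 1, and the invariant factors of ∂_1 are all 1, so H_0 = Z.
  H_1: rank ker ∂_1 − rank ∂_2 = (10 − 4) − 5 = 1, and the invariant factors of ∂_2 are all 1, so H_1 = Z.
  H_2: rank ker ∂_2 − rank ∂_3 = (5 − 5) − 0 = 0, and there is no ∂_3, so H_2 = 0.

As a check, the Euler characteristic is 5 − 10 + 5 = 0, which agrees with 1 − 1 + 0 = 0.
(K is a triangulation of the Möbius band.)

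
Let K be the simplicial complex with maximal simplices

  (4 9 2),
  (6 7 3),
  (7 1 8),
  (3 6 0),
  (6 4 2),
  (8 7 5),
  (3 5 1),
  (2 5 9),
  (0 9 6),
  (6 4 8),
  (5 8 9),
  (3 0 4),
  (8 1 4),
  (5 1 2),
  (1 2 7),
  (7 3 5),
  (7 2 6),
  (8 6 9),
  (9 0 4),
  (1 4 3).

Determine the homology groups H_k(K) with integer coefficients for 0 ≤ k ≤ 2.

We work with the vertex ordering 0 < 1 < 2 < 3 < 4 < 5 < 6 < 7 < 8 < 9. The simplices of K, each written with vertices in increasing order, are:

  0-simplices (10): [0], [1], [2], [3], [4], [5], [6], [7], [8], [9]
  1-simplices (30): (30 of them)
  2-simplices (20): (20 of them)

so the chain groups are C_0 ≅ Z^10, C_1 ≅ Z^30, C_2 ≅ Z^20.

Boundary ∂_1: C_1 → C_0 maps an edge to its endpoints' difference, ∂[p,q] = q − p. For instance
  ∂[1,5] = [5] − [1].
The resulting 10×30 matrix has rank 9, and its Smith normal form has invariant factors (1,1,1,1,1,1,1,1,1).

Boundary ∂_2: C_2 → C_1 sends each 2-simplex [p,q,r] to [q,r] − [p,r] + [p,q]. For instance
  ∂[5,7,8] = [7,8] − [5,8] + [5,7],
  ∂[1,7,8] = [7,8] − [1,8] + [1,7].
This gives a 30×20 integer matrix of rank 20; reducing to Smith normal form yields diagonal entries (1,1,1,1,1,1,1,1,1,1,1,1,1,1,1,1,1,1,1,2).

Computing H_k = (kernel of ∂_k) / (image of ∂_{k+1}):

  H_0: rank C_0 − rank ∂_1 = 10 − 9 = 1, and the invariant factors of ∂_1 are all 1, so H_0 ≅ Z.
  H_1: rank ker ∂_1 − rank ∂_2 = (30 − 9) − 20 = 1, and ∂_2 has invariant factor 2 > 1, so H_1 ≅ Z × Z/2.
  H_2: rank ker ∂_2 − rank ∂_3 = (20 − 20) − 0 = 0, and there is no ∂_3, so H_2 ≅ 0.

(K is a triangulation of the Klein bottle.)

H_0 ≅ Z,  H_1 ≅ Z × Z/2,  H_2 = 0.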